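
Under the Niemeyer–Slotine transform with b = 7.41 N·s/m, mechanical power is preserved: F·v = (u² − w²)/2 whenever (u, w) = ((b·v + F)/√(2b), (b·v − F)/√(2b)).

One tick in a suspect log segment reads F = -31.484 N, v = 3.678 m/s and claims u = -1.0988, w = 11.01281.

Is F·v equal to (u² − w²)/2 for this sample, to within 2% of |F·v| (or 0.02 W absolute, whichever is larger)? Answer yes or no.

F·v = (-31.484)×3.678 = -115.79815 W.
(u² − w²)/2 = (1.20736 − 121.28198)/2 = -60.03731 W.
|Δ| = 55.76084;  2% of max(1, |F·v|) = 2.31596.

no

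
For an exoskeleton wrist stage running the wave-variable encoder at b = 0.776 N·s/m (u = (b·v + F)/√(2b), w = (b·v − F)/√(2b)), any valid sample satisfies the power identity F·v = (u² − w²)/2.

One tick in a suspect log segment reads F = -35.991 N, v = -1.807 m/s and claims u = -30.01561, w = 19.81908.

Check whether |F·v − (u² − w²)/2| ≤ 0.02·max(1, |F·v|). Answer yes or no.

no

F·v = (-35.991)×(-1.807) = 65.0357 W.
(u² − w²)/2 = (900.9368 − 392.7959)/2 = 254.0705 W.
|Δ| = 189.0347;  2% of max(1, |F·v|) = 1.3007.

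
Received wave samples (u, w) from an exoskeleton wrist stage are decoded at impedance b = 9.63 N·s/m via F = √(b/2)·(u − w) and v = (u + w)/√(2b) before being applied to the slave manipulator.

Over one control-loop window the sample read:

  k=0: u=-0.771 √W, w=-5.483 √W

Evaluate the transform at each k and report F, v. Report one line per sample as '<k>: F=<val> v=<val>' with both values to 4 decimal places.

k=0: u−w=4.7120, u+w=-6.2540; √(b/2)=2.1943, √(2b)=4.3886; F=2.1943×4.712=10.3396, v=-6.2540/4.3886=-1.4250

0: F=10.3396 v=-1.4250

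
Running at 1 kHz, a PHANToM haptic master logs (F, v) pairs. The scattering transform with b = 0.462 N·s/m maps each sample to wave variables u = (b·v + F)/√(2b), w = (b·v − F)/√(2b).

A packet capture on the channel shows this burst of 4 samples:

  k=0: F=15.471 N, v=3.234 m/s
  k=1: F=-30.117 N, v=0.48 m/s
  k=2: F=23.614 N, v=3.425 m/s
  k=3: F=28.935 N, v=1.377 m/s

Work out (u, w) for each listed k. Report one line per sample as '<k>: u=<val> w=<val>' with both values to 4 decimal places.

0: u=17.6490 w=-14.5403
1: u=-31.1004 w=31.5618
2: u=26.2121 w=-22.9198
3: u=30.7633 w=-29.4396

k=0: b·v=0.462×3.234=1.4941; √(2b)=0.9612; u=(1.4941+15.471)/0.9612=17.6490, w=(1.4941−15.471)/0.9612=-14.5403
k=1: b·v=0.462×0.48=0.2218; √(2b)=0.9612; u=(0.2218+(-30.117))/0.9612=-31.1004, w=(0.2218−(-30.117))/0.9612=31.5618
k=2: b·v=0.462×3.425=1.5823; √(2b)=0.9612; u=(1.5823+23.614)/0.9612=26.2121, w=(1.5823−23.614)/0.9612=-22.9198
k=3: b·v=0.462×1.377=0.6362; √(2b)=0.9612; u=(0.6362+28.935)/0.9612=30.7633, w=(0.6362−28.935)/0.9612=-29.4396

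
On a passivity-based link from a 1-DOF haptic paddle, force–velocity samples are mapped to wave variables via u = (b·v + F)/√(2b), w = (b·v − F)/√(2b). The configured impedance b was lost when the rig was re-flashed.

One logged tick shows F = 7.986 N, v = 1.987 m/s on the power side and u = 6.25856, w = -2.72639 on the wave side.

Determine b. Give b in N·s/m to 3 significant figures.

u + w = 3.5322;  u + w = √(2b)·v, so √(2b) = 3.5322/1.987 = 1.7776.
b = (√(2b))²/2 = 3.1600/2 = 1.5800.
(Check via u − w = 2F/√(2b): u − w = 8.9849, 2F/√(2b) = 8.9849.)

b = 1.58 N·s/m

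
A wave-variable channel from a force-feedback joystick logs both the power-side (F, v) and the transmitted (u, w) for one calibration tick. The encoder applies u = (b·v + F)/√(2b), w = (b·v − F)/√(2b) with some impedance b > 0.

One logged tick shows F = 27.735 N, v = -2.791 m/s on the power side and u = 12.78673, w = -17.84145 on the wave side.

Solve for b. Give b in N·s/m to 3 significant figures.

b = 1.64 N·s/m

u + w = -5.0547;  u + w = √(2b)·v, so √(2b) = -5.0547/(-2.791) = 1.8111.
b = (√(2b))²/2 = 3.2800/2 = 1.6400.
(Check via u − w = 2F/√(2b): u − w = 30.6282, 2F/√(2b) = 30.6282.)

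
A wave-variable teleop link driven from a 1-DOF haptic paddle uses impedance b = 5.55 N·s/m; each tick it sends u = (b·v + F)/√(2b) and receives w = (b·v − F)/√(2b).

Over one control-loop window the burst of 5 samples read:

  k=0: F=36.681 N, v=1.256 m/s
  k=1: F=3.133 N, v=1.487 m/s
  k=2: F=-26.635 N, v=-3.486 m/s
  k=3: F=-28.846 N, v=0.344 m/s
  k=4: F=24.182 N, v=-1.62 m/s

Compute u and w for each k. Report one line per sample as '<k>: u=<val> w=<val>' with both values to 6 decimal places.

0: u=13.102093 w=-8.917520
1: u=3.417464 w=1.536724
2: u=-13.801593 w=2.187404
3: u=-8.085084 w=9.231177
4: u=4.559580 w=-9.956880

k=0: b·v=5.55×1.256=6.970800; √(2b)=3.331666; u=(6.970800+36.681)/3.331666=13.102093, w=(6.970800−36.681)/3.331666=-8.917520
k=1: b·v=5.55×1.487=8.252850; √(2b)=3.331666; u=(8.252850+3.133)/3.331666=3.417464, w=(8.252850−3.133)/3.331666=1.536724
k=2: b·v=5.55×(-3.486)=-19.347300; √(2b)=3.331666; u=(-19.347300+(-26.635))/3.331666=-13.801593, w=(-19.347300−(-26.635))/3.331666=2.187404
k=3: b·v=5.55×0.344=1.909200; √(2b)=3.331666; u=(1.909200+(-28.846))/3.331666=-8.085084, w=(1.909200−(-28.846))/3.331666=9.231177
k=4: b·v=5.55×(-1.62)=-8.991000; √(2b)=3.331666; u=(-8.991000+24.182)/3.331666=4.559580, w=(-8.991000−24.182)/3.331666=-9.956880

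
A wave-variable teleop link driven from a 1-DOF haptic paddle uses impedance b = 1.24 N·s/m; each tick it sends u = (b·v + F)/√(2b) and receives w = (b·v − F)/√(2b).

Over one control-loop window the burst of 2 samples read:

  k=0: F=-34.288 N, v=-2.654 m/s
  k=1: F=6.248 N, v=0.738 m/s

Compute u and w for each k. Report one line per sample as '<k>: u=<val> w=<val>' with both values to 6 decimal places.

k=0: b·v=1.24×(-2.654)=-3.290960; √(2b)=1.574802; u=(-3.290960+(-34.288))/1.574802=-23.862663, w=(-3.290960−(-34.288))/1.574802=19.683140
k=1: b·v=1.24×0.738=0.915120; √(2b)=1.574802; u=(0.915120+6.248)/1.574802=4.548586, w=(0.915120−6.248)/1.574802=-3.386382

0: u=-23.862663 w=19.683140
1: u=4.548586 w=-3.386382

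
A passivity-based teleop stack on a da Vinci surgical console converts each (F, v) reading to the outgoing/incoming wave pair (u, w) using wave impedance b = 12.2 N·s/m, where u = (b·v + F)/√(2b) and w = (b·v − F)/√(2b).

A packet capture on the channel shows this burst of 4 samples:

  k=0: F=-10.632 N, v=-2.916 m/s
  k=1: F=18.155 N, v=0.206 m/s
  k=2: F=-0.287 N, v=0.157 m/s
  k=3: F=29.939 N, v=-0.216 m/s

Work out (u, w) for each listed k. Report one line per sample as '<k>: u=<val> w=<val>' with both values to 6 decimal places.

k=0: b·v=12.2×(-2.916)=-35.575200; √(2b)=4.939636; u=(-35.575200+(-10.632))/4.939636=-9.354374, w=(-35.575200−(-10.632))/4.939636=-5.049603
k=1: b·v=12.2×0.206=2.513200; √(2b)=4.939636; u=(2.513200+18.155)/4.939636=4.184155, w=(2.513200−18.155)/4.939636=-3.166590
k=2: b·v=12.2×0.157=1.915400; √(2b)=4.939636; u=(1.915400+(-0.287))/4.939636=0.329660, w=(1.915400−(-0.287))/4.939636=0.445863
k=3: b·v=12.2×(-0.216)=-2.635200; √(2b)=4.939636; u=(-2.635200+29.939)/4.939636=5.527493, w=(-2.635200−29.939)/4.939636=-6.594454

0: u=-9.354374 w=-5.049603
1: u=4.184155 w=-3.166590
2: u=0.329660 w=0.445863
3: u=5.527493 w=-6.594454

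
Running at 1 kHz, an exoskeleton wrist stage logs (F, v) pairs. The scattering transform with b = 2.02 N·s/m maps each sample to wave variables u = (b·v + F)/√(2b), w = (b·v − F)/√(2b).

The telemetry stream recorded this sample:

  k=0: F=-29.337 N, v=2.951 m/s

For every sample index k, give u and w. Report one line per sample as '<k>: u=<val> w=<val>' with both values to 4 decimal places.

k=0: b·v=2.02×2.951=5.9610; √(2b)=2.0100; u=(5.9610+(-29.337))/2.0100=-11.6300, w=(5.9610−(-29.337))/2.0100=17.5614

0: u=-11.6300 w=17.5614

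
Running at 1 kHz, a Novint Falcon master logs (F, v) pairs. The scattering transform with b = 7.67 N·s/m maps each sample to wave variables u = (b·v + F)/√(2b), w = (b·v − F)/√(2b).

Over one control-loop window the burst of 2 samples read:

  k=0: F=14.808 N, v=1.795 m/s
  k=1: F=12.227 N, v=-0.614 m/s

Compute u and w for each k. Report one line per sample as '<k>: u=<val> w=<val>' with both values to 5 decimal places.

0: u=7.29598 w=-0.26562
1: u=1.91941 w=-4.32422

k=0: b·v=7.67×1.795=13.76765; √(2b)=3.91663; u=(13.76765+14.808)/3.91663=7.29598, w=(13.76765−14.808)/3.91663=-0.26562
k=1: b·v=7.67×(-0.614)=-4.70938; √(2b)=3.91663; u=(-4.70938+12.227)/3.91663=1.91941, w=(-4.70938−12.227)/3.91663=-4.32422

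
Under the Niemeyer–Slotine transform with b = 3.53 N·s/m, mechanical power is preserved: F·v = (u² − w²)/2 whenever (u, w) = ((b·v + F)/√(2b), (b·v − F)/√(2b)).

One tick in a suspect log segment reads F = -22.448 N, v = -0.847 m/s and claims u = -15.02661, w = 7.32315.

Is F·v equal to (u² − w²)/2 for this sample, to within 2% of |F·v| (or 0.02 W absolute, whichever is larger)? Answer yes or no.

F·v = (-22.448)×(-0.847) = 19.01346 W.
(u² − w²)/2 = (225.79901 − 53.62853)/2 = 86.08524 W.
|Δ| = 67.07179;  2% of max(1, |F·v|) = 0.38027.

no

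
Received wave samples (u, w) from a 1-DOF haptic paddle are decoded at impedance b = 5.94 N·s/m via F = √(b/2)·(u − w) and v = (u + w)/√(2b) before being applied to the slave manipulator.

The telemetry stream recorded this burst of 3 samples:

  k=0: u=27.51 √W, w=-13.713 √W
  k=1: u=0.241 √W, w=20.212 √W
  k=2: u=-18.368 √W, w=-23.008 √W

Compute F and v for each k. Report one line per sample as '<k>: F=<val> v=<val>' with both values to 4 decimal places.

0: F=71.0424 v=4.0029
1: F=-34.4174 v=5.9340
2: F=7.9964 v=-12.0044

k=0: u−w=41.2230, u+w=13.7970; √(b/2)=1.7234, √(2b)=3.4467; F=1.7234×41.223=71.0424, v=13.7970/3.4467=4.0029
k=1: u−w=-19.9710, u+w=20.4530; √(b/2)=1.7234, √(2b)=3.4467; F=1.7234×(-19.971)=-34.4174, v=20.4530/3.4467=5.9340
k=2: u−w=4.6400, u+w=-41.3760; √(b/2)=1.7234, √(2b)=3.4467; F=1.7234×4.64=7.9964, v=-41.3760/3.4467=-12.0044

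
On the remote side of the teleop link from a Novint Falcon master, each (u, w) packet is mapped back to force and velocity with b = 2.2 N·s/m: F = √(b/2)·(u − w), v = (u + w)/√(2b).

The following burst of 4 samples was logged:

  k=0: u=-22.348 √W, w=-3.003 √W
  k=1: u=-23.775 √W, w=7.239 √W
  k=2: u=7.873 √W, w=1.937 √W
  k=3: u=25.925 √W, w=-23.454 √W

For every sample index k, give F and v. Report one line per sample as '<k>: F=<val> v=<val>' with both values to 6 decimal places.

0: F=-20.289207 v=-12.085615
1: F=-32.527758 v=-7.883229
2: F=6.225729 v=4.676734
3: F=51.789132 v=1.178003

k=0: u−w=-19.345000, u+w=-25.351000; √(b/2)=1.048809, √(2b)=2.097618; F=1.048809×(-19.345)=-20.289207, v=-25.351000/2.097618=-12.085615
k=1: u−w=-31.014000, u+w=-16.536000; √(b/2)=1.048809, √(2b)=2.097618; F=1.048809×(-31.014)=-32.527758, v=-16.536000/2.097618=-7.883229
k=2: u−w=5.936000, u+w=9.810000; √(b/2)=1.048809, √(2b)=2.097618; F=1.048809×5.936=6.225729, v=9.810000/2.097618=4.676734
k=3: u−w=49.379000, u+w=2.471000; √(b/2)=1.048809, √(2b)=2.097618; F=1.048809×49.379=51.789132, v=2.471000/2.097618=1.178003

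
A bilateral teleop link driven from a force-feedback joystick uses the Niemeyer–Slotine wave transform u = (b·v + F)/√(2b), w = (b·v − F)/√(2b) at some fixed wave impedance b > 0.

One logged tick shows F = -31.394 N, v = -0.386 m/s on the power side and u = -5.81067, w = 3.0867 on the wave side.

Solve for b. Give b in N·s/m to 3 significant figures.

u + w = -2.72397;  u + w = √(2b)·v, so √(2b) = -2.72397/(-0.386) = 7.05692.
b = (√(2b))²/2 = 49.80008/2 = 24.90004.
(Check via u − w = 2F/√(2b): u − w = -8.89737, 2F/√(2b) = -8.89737.)

b = 24.9 N·s/m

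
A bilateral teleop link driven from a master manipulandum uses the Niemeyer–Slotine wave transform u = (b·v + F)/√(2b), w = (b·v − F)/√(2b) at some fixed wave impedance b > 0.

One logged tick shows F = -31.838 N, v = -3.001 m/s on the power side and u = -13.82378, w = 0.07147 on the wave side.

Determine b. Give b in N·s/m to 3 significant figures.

u + w = -13.7523;  u + w = √(2b)·v, so √(2b) = -13.7523/(-3.001) = 4.5826.
b = (√(2b))²/2 = 21.0000/2 = 10.5000.
(Check via u − w = 2F/√(2b): u − w = -13.8952, 2F/√(2b) = -13.8952.)

b = 10.5 N·s/m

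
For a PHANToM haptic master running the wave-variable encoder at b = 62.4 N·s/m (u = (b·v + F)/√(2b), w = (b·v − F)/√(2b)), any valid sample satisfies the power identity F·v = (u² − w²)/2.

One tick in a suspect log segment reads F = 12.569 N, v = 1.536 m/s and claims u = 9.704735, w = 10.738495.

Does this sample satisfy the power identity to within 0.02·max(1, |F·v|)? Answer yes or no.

F·v = 12.569×1.536 = 19.305984 W.
(u² − w²)/2 = (94.181881 − 115.315275)/2 = -10.566697 W.
|Δ| = 29.872681;  2% of max(1, |F·v|) = 0.386120.

no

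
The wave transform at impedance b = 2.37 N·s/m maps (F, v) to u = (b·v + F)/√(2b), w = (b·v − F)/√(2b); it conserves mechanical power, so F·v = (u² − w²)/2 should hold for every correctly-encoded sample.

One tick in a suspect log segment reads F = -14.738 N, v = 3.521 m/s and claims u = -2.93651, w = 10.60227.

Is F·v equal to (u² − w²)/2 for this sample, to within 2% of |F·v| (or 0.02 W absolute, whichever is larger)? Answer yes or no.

yes

F·v = (-14.738)×3.521 = -51.8925 W.
(u² − w²)/2 = (8.6231 − 112.4081)/2 = -51.8925 W.
|Δ| = 0.0000;  2% of max(1, |F·v|) = 1.0378.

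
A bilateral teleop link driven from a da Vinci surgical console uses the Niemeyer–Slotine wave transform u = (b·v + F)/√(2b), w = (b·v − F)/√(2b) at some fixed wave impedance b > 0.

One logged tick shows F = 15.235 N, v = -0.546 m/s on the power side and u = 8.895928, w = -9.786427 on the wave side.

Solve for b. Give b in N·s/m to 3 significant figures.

u + w = -0.890499;  u + w = √(2b)·v, so √(2b) = -0.890499/(-0.546) = 1.630951.
b = (√(2b))²/2 = 2.660000/2 = 1.330000.
(Check via u − w = 2F/√(2b): u − w = 18.682355, 2F/√(2b) = 18.682357.)

b = 1.33 N·s/m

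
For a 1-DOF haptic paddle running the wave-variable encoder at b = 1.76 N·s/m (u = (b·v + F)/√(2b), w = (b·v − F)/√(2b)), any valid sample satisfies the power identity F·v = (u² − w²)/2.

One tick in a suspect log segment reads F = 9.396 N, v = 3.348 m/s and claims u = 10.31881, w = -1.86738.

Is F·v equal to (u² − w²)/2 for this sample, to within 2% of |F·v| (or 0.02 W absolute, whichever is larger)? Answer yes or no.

F·v = 9.396×3.348 = 31.45781 W.
(u² − w²)/2 = (106.47784 − 3.48711)/2 = 51.49537 W.
|Δ| = 20.03756;  2% of max(1, |F·v|) = 0.62916.

no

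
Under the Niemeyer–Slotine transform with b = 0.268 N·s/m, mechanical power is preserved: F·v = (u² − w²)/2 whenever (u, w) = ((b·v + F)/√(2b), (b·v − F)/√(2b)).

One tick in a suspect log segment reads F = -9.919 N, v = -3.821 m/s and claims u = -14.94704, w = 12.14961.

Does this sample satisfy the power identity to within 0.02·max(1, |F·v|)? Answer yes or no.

F·v = (-9.919)×(-3.821) = 37.90050 W.
(u² − w²)/2 = (223.41400 − 147.61302)/2 = 37.90049 W.
|Δ| = 0.00001;  2% of max(1, |F·v|) = 0.75801.

yes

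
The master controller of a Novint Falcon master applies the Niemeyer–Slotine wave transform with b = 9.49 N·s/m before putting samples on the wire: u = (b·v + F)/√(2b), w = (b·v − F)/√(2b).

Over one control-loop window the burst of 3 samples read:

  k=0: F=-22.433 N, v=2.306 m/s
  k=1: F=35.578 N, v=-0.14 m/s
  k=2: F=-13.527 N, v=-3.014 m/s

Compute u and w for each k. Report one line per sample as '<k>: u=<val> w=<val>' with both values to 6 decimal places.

0: u=-0.126029 w=10.172359
1: u=7.861490 w=-8.471415
2: u=-9.670344 w=-3.460461

k=0: b·v=9.49×2.306=21.883940; √(2b)=4.356604; u=(21.883940+(-22.433))/4.356604=-0.126029, w=(21.883940−(-22.433))/4.356604=10.172359
k=1: b·v=9.49×(-0.14)=-1.328600; √(2b)=4.356604; u=(-1.328600+35.578)/4.356604=7.861490, w=(-1.328600−35.578)/4.356604=-8.471415
k=2: b·v=9.49×(-3.014)=-28.602860; √(2b)=4.356604; u=(-28.602860+(-13.527))/4.356604=-9.670344, w=(-28.602860−(-13.527))/4.356604=-3.460461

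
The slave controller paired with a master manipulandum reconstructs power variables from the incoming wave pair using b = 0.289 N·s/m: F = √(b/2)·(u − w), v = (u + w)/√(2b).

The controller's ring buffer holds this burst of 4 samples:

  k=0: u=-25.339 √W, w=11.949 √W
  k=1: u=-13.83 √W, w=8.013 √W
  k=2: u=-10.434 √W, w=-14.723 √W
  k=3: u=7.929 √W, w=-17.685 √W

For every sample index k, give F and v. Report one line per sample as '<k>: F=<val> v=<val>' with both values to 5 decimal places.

0: F=-14.17435 v=-17.61232
1: F=-8.30321 v=-7.65130
2: F=1.63038 v=-33.08986
3: F=9.73669 v=-12.83240

k=0: u−w=-37.28800, u+w=-13.39000; √(b/2)=0.38013, √(2b)=0.76026; F=0.38013×(-37.288)=-14.17435, v=-13.39000/0.76026=-17.61232
k=1: u−w=-21.84300, u+w=-5.81700; √(b/2)=0.38013, √(2b)=0.76026; F=0.38013×(-21.843)=-8.30321, v=-5.81700/0.76026=-7.65130
k=2: u−w=4.28900, u+w=-25.15700; √(b/2)=0.38013, √(2b)=0.76026; F=0.38013×4.289=1.63038, v=-25.15700/0.76026=-33.08986
k=3: u−w=25.61400, u+w=-9.75600; √(b/2)=0.38013, √(2b)=0.76026; F=0.38013×25.614=9.73669, v=-9.75600/0.76026=-12.83240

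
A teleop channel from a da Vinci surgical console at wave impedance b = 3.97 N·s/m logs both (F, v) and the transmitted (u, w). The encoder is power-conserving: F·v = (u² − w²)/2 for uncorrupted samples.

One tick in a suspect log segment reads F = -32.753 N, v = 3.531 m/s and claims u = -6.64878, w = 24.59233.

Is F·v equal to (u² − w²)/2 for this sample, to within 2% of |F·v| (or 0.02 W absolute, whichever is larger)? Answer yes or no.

no

F·v = (-32.753)×3.531 = -115.65084 W.
(u² − w²)/2 = (44.20628 − 604.78269)/2 = -280.28821 W.
|Δ| = 164.63737;  2% of max(1, |F·v|) = 2.31302.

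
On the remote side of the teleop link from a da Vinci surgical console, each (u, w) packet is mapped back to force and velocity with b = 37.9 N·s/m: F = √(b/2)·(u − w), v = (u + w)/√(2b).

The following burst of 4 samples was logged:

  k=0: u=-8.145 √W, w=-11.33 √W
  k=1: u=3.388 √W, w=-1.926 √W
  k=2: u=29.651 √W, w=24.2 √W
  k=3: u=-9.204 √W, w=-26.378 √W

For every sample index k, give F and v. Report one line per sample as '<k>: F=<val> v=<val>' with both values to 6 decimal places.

k=0: u−w=3.185000, u+w=-19.475000; √(b/2)=4.353160, √(2b)=8.706320; F=4.353160×3.185=13.864814, v=-19.475000/8.706320=-2.236881
k=1: u−w=5.314000, u+w=1.462000; √(b/2)=4.353160, √(2b)=8.706320; F=4.353160×5.314=23.132691, v=1.462000/8.706320=0.167924
k=2: u−w=5.451000, u+w=53.851000; √(b/2)=4.353160, √(2b)=8.706320; F=4.353160×5.451=23.729074, v=53.851000/8.706320=6.185277
k=3: u−w=17.174000, u+w=-35.582000; √(b/2)=4.353160, √(2b)=8.706320; F=4.353160×17.174=74.761166, v=-35.582000/8.706320=-4.086916

0: F=13.864814 v=-2.236881
1: F=23.132691 v=0.167924
2: F=23.729074 v=6.185277
3: F=74.761166 v=-4.086916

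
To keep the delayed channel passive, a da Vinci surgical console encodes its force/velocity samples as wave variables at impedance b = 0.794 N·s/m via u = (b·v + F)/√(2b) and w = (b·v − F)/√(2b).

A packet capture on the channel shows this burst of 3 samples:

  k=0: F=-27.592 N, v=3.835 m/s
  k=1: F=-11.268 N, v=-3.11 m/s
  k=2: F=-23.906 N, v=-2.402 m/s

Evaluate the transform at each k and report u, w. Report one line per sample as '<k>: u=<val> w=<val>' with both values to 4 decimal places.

0: u=-19.4793 w=24.3120
1: u=-10.9013 w=6.9822
2: u=-20.4841 w=17.4572

k=0: b·v=0.794×3.835=3.0450; √(2b)=1.2602; u=(3.0450+(-27.592))/1.2602=-19.4793, w=(3.0450−(-27.592))/1.2602=24.3120
k=1: b·v=0.794×(-3.11)=-2.4693; √(2b)=1.2602; u=(-2.4693+(-11.268))/1.2602=-10.9013, w=(-2.4693−(-11.268))/1.2602=6.9822
k=2: b·v=0.794×(-2.402)=-1.9072; √(2b)=1.2602; u=(-1.9072+(-23.906))/1.2602=-20.4841, w=(-1.9072−(-23.906))/1.2602=17.4572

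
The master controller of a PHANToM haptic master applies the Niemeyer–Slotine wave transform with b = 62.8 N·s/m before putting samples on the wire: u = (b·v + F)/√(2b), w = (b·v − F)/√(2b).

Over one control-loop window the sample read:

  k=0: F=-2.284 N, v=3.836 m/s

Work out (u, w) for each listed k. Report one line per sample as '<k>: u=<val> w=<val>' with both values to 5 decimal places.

k=0: b·v=62.8×3.836=240.90080; √(2b)=11.20714; u=(240.90080+(-2.284))/11.20714=21.29150, w=(240.90080−(-2.284))/11.20714=21.69909

0: u=21.29150 w=21.69909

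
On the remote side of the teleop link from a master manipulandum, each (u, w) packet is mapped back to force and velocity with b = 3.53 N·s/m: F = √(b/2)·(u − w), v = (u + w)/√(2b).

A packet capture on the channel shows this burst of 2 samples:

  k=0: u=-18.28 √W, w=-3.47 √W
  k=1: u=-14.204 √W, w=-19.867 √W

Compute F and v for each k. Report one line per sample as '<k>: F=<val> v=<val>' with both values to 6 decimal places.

k=0: u−w=-14.810000, u+w=-21.750000; √(b/2)=1.328533, √(2b)=2.657066; F=1.328533×(-14.81)=-19.675574, v=-21.750000/2.657066=-8.185720
k=1: u−w=5.663000, u+w=-34.071000; √(b/2)=1.328533, √(2b)=2.657066; F=1.328533×5.663=7.523483, v=-34.071000/2.657066=-12.822790

0: F=-19.675574 v=-8.185720
1: F=7.523483 v=-12.822790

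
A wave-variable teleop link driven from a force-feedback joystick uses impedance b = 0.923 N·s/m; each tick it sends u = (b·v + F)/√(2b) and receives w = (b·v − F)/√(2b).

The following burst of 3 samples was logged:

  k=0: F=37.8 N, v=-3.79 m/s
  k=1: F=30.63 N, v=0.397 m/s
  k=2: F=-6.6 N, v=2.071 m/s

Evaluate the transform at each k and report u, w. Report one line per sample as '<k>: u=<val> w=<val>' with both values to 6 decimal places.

0: u=25.246515 w=-30.395897
1: u=22.813706 w=-22.274312
2: u=-3.450762 w=6.264580

k=0: b·v=0.923×(-3.79)=-3.498170; √(2b)=1.358676; u=(-3.498170+37.8)/1.358676=25.246515, w=(-3.498170−37.8)/1.358676=-30.395897
k=1: b·v=0.923×0.397=0.366431; √(2b)=1.358676; u=(0.366431+30.63)/1.358676=22.813706, w=(0.366431−30.63)/1.358676=-22.274312
k=2: b·v=0.923×2.071=1.911533; √(2b)=1.358676; u=(1.911533+(-6.6))/1.358676=-3.450762, w=(1.911533−(-6.6))/1.358676=6.264580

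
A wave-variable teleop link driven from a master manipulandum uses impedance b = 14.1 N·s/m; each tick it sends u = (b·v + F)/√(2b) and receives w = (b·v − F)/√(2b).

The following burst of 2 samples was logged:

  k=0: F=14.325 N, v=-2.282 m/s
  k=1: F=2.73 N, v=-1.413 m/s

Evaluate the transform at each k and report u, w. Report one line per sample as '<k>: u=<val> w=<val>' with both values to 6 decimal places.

0: u=-3.361575 w=-8.756683
1: u=-3.237686 w=-4.265863

k=0: b·v=14.1×(-2.282)=-32.176200; √(2b)=5.310367; u=(-32.176200+14.325)/5.310367=-3.361575, w=(-32.176200−14.325)/5.310367=-8.756683
k=1: b·v=14.1×(-1.413)=-19.923300; √(2b)=5.310367; u=(-19.923300+2.73)/5.310367=-3.237686, w=(-19.923300−2.73)/5.310367=-4.265863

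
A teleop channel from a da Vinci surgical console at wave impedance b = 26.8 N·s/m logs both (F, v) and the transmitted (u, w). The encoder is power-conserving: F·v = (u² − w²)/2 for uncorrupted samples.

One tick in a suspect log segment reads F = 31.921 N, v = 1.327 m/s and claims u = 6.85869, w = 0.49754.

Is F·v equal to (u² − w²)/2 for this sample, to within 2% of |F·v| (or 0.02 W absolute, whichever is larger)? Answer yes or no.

no

F·v = 31.921×1.327 = 42.35917 W.
(u² − w²)/2 = (47.04163 − 0.24755)/2 = 23.39704 W.
|Δ| = 18.96213;  2% of max(1, |F·v|) = 0.84718.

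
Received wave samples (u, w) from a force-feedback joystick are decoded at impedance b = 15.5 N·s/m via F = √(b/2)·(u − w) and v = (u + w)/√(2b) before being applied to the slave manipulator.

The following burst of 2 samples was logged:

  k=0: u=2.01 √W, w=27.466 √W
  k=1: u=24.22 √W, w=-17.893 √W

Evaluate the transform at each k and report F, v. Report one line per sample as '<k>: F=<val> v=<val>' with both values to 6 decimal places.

0: F=-70.866505 v=5.294046
1: F=117.237630 v=1.136363

k=0: u−w=-25.456000, u+w=29.476000; √(b/2)=2.783882, √(2b)=5.567764; F=2.783882×(-25.456)=-70.866505, v=29.476000/5.567764=5.294046
k=1: u−w=42.113000, u+w=6.327000; √(b/2)=2.783882, √(2b)=5.567764; F=2.783882×42.113=117.237630, v=6.327000/5.567764=1.136363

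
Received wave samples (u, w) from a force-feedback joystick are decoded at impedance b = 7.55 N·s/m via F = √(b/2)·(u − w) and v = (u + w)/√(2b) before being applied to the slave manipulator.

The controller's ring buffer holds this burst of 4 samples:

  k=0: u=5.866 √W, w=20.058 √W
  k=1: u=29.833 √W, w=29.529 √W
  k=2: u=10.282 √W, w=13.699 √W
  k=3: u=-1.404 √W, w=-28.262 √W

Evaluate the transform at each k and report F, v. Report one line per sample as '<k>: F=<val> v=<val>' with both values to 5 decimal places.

k=0: u−w=-14.19200, u+w=25.92400; √(b/2)=1.94294, √(2b)=3.88587; F=1.94294×(-14.192)=-27.57415, v=25.92400/3.88587=6.67135
k=1: u−w=0.30400, u+w=59.36200; √(b/2)=1.94294, √(2b)=3.88587; F=1.94294×0.304=0.59065, v=59.36200/3.88587=15.27637
k=2: u−w=-3.41700, u+w=23.98100; √(b/2)=1.94294, √(2b)=3.88587; F=1.94294×(-3.417)=-6.63901, v=23.98100/3.88587=6.17133
k=3: u−w=26.85800, u+w=-29.66600; √(b/2)=1.94294, √(2b)=3.88587; F=1.94294×26.858=52.18337, v=-29.66600/3.88587=-7.63432

0: F=-27.57415 v=6.67135
1: F=0.59065 v=15.27637
2: F=-6.63901 v=6.17133
3: F=52.18337 v=-7.63432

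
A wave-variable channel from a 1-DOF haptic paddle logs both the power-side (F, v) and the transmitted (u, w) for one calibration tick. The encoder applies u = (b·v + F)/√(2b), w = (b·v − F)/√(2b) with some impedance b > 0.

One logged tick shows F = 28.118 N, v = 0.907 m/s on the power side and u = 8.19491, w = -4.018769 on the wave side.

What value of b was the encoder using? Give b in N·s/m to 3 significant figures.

b = 10.6 N·s/m

u + w = 4.176141;  u + w = √(2b)·v, so √(2b) = 4.176141/0.907 = 4.604345.
b = (√(2b))²/2 = 21.199994/2 = 10.599997.
(Check via u − w = 2F/√(2b): u − w = 12.213679, 2F/√(2b) = 12.213681.)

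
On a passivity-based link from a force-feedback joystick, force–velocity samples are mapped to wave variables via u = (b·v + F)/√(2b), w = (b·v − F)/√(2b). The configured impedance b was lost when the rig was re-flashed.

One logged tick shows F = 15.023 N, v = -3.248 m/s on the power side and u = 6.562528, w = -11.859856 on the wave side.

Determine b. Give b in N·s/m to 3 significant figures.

b = 1.33 N·s/m

u + w = -5.297328;  u + w = √(2b)·v, so √(2b) = -5.297328/(-3.248) = 1.630951.
b = (√(2b))²/2 = 2.660000/2 = 1.330000.
(Check via u − w = 2F/√(2b): u − w = 18.422384, 2F/√(2b) = 18.422384.)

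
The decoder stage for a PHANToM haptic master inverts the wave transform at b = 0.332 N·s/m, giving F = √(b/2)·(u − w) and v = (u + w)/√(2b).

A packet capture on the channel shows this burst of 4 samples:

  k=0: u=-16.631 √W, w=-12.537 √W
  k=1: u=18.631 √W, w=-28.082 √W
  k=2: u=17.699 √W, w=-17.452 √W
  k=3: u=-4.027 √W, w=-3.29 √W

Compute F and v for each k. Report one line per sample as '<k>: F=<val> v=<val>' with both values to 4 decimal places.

0: F=-1.6680 v=-35.7950
1: F=19.0323 v=-11.5983
2: F=14.3216 v=0.3031
3: F=-0.3003 v=-8.9794

k=0: u−w=-4.0940, u+w=-29.1680; √(b/2)=0.4074, √(2b)=0.8149; F=0.4074×(-4.094)=-1.6680, v=-29.1680/0.8149=-35.7950
k=1: u−w=46.7130, u+w=-9.4510; √(b/2)=0.4074, √(2b)=0.8149; F=0.4074×46.713=19.0323, v=-9.4510/0.8149=-11.5983
k=2: u−w=35.1510, u+w=0.2470; √(b/2)=0.4074, √(2b)=0.8149; F=0.4074×35.151=14.3216, v=0.2470/0.8149=0.3031
k=3: u−w=-0.7370, u+w=-7.3170; √(b/2)=0.4074, √(2b)=0.8149; F=0.4074×(-0.737)=-0.3003, v=-7.3170/0.8149=-8.9794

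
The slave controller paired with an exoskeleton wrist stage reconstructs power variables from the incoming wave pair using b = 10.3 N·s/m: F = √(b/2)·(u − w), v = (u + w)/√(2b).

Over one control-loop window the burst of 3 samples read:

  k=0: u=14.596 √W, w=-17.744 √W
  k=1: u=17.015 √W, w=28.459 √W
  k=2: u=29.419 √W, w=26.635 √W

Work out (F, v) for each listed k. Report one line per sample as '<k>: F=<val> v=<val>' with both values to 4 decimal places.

0: F=73.3911 v=-0.6936
1: F=-25.9706 v=10.0191
2: F=6.3179 v=12.3502

k=0: u−w=32.3400, u+w=-3.1480; √(b/2)=2.2694, √(2b)=4.5387; F=2.2694×32.34=73.3911, v=-3.1480/4.5387=-0.6936
k=1: u−w=-11.4440, u+w=45.4740; √(b/2)=2.2694, √(2b)=4.5387; F=2.2694×(-11.444)=-25.9706, v=45.4740/4.5387=10.0191
k=2: u−w=2.7840, u+w=56.0540; √(b/2)=2.2694, √(2b)=4.5387; F=2.2694×2.784=6.3179, v=56.0540/4.5387=12.3502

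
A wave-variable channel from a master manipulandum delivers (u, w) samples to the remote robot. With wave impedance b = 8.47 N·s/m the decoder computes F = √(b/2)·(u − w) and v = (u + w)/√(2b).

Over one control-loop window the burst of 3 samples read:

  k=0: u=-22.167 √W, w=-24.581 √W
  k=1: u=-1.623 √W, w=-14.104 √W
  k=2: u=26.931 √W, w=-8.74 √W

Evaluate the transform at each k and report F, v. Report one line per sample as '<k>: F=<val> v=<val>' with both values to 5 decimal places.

k=0: u−w=2.41400, u+w=-46.74800; √(b/2)=2.05791, √(2b)=4.11582; F=2.05791×2.414=4.96780, v=-46.74800/4.11582=-11.35812
k=1: u−w=12.48100, u+w=-15.72700; √(b/2)=2.05791, √(2b)=4.11582; F=2.05791×12.481=25.68479, v=-15.72700/4.11582=-3.82111
k=2: u−w=35.67100, u+w=18.19100; √(b/2)=2.05791, √(2b)=4.11582; F=2.05791×35.671=73.40776, v=18.19100/4.11582=4.41977

0: F=4.96780 v=-11.35812
1: F=25.68479 v=-3.82111
2: F=73.40776 v=4.41977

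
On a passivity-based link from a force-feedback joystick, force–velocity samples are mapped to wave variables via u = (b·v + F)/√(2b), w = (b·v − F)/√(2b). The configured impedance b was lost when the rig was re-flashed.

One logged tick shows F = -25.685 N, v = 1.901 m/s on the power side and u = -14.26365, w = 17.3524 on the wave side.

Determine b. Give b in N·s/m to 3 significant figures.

u + w = 3.0887;  u + w = √(2b)·v, so √(2b) = 3.0887/1.901 = 1.6248.
b = (√(2b))²/2 = 2.6400/2 = 1.3200.
(Check via u − w = 2F/√(2b): u − w = -31.6161, 2F/√(2b) = -31.6161.)

b = 1.32 N·s/m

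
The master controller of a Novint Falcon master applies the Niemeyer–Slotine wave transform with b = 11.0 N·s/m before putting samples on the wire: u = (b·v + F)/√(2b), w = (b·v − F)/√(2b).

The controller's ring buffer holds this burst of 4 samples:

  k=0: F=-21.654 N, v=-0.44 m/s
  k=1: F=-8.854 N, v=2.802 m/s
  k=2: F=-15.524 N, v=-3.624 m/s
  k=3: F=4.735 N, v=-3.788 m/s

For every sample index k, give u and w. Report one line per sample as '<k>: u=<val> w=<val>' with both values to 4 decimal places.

k=0: b·v=11.0×(-0.44)=-4.8400; √(2b)=4.6904; u=(-4.8400+(-21.654))/4.6904=-5.6485, w=(-4.8400−(-21.654))/4.6904=3.5848
k=1: b·v=11.0×2.802=30.8220; √(2b)=4.6904; u=(30.8220+(-8.854))/4.6904=4.6836, w=(30.8220−(-8.854))/4.6904=8.4590
k=2: b·v=11.0×(-3.624)=-39.8640; √(2b)=4.6904; u=(-39.8640+(-15.524))/4.6904=-11.8088, w=(-39.8640−(-15.524))/4.6904=-5.1893
k=3: b·v=11.0×(-3.788)=-41.6680; √(2b)=4.6904; u=(-41.6680+4.735)/4.6904=-7.8741, w=(-41.6680−4.735)/4.6904=-9.8932

0: u=-5.6485 w=3.5848
1: u=4.6836 w=8.4590
2: u=-11.8088 w=-5.1893
3: u=-7.8741 w=-9.8932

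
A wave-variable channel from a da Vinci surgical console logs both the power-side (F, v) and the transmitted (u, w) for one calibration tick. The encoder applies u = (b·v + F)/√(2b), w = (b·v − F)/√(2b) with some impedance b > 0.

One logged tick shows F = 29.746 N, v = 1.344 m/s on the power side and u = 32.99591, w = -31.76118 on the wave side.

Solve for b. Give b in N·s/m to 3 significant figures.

u + w = 1.2347;  u + w = √(2b)·v, so √(2b) = 1.2347/1.344 = 0.9187.
b = (√(2b))²/2 = 0.8440/2 = 0.4220.
(Check via u − w = 2F/√(2b): u − w = 64.7571, 2F/√(2b) = 64.7569.)

b = 0.422 N·s/m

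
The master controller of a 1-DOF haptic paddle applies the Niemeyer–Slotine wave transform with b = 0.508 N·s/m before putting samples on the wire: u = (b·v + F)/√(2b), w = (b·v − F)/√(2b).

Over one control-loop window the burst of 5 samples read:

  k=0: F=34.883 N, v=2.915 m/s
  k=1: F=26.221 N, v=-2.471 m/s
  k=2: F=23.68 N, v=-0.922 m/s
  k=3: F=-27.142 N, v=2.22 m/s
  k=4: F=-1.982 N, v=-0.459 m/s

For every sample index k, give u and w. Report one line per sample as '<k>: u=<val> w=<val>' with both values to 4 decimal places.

0: u=36.0764 w=-33.1381
1: u=24.7684 w=-27.2591
2: u=23.0281 w=-23.9575
3: u=-25.8086 w=28.0463
4: u=-2.1977 w=1.7350

k=0: b·v=0.508×2.915=1.4808; √(2b)=1.0080; u=(1.4808+34.883)/1.0080=36.0764, w=(1.4808−34.883)/1.0080=-33.1381
k=1: b·v=0.508×(-2.471)=-1.2553; √(2b)=1.0080; u=(-1.2553+26.221)/1.0080=24.7684, w=(-1.2553−26.221)/1.0080=-27.2591
k=2: b·v=0.508×(-0.922)=-0.4684; √(2b)=1.0080; u=(-0.4684+23.68)/1.0080=23.0281, w=(-0.4684−23.68)/1.0080=-23.9575
k=3: b·v=0.508×2.22=1.1278; √(2b)=1.0080; u=(1.1278+(-27.142))/1.0080=-25.8086, w=(1.1278−(-27.142))/1.0080=28.0463
k=4: b·v=0.508×(-0.459)=-0.2332; √(2b)=1.0080; u=(-0.2332+(-1.982))/1.0080=-2.1977, w=(-0.2332−(-1.982))/1.0080=1.7350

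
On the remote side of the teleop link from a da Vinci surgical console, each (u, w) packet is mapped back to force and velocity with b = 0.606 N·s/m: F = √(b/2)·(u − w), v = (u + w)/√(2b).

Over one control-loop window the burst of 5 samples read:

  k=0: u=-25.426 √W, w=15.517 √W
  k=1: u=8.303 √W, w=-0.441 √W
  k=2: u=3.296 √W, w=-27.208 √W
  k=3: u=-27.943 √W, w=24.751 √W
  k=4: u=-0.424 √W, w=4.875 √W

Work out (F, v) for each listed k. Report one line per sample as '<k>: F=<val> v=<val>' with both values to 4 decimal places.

k=0: u−w=-40.9430, u+w=-9.9090; √(b/2)=0.5505, √(2b)=1.1009; F=0.5505×(-40.943)=-22.5373, v=-9.9090/1.1009=-9.0007
k=1: u−w=8.7440, u+w=7.8620; √(b/2)=0.5505, √(2b)=1.1009; F=0.5505×8.744=4.8132, v=7.8620/1.1009=7.1414
k=2: u−w=30.5040, u+w=-23.9120; √(b/2)=0.5505, √(2b)=1.1009; F=0.5505×30.504=16.7911, v=-23.9120/1.1009=-21.7202
k=3: u−w=-52.6940, u+w=-3.1920; √(b/2)=0.5505, √(2b)=1.1009; F=0.5505×(-52.694)=-29.0056, v=-3.1920/1.1009=-2.8994
k=4: u−w=-5.2990, u+w=4.4510; √(b/2)=0.5505, √(2b)=1.1009; F=0.5505×(-5.299)=-2.9169, v=4.4510/1.1009=4.0430

0: F=-22.5373 v=-9.0007
1: F=4.8132 v=7.1414
2: F=16.7911 v=-21.7202
3: F=-29.0056 v=-2.8994
4: F=-2.9169 v=4.0430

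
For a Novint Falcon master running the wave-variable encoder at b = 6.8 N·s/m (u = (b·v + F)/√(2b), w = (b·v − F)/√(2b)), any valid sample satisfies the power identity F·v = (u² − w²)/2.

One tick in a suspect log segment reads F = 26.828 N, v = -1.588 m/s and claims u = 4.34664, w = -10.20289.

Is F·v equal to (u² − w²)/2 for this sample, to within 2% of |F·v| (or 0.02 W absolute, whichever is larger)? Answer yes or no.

F·v = 26.828×(-1.588) = -42.60286 W.
(u² − w²)/2 = (18.89328 − 104.09896)/2 = -42.60284 W.
|Δ| = 0.00002;  2% of max(1, |F·v|) = 0.85206.

yes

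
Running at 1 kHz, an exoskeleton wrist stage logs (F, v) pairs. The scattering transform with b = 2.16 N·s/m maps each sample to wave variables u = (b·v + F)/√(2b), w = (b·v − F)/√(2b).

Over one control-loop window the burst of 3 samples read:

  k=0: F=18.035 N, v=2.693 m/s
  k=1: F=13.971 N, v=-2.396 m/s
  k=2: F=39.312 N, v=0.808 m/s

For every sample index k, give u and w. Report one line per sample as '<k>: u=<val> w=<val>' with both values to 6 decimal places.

0: u=11.475741 w=-5.878446
1: u=4.231804 w=-9.211797
2: u=19.753693 w=-18.074297

k=0: b·v=2.16×2.693=5.816880; √(2b)=2.078461; u=(5.816880+18.035)/2.078461=11.475741, w=(5.816880−18.035)/2.078461=-5.878446
k=1: b·v=2.16×(-2.396)=-5.175360; √(2b)=2.078461; u=(-5.175360+13.971)/2.078461=4.231804, w=(-5.175360−13.971)/2.078461=-9.211797
k=2: b·v=2.16×0.808=1.745280; √(2b)=2.078461; u=(1.745280+39.312)/2.078461=19.753693, w=(1.745280−39.312)/2.078461=-18.074297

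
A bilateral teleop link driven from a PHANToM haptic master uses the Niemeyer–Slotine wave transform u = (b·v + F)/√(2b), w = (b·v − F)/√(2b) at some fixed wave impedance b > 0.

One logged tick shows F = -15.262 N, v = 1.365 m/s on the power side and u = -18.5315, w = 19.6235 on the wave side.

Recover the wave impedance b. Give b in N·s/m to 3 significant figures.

b = 0.32 N·s/m

u + w = 1.09200;  u + w = √(2b)·v, so √(2b) = 1.09200/1.365 = 0.80000.
b = (√(2b))²/2 = 0.64000/2 = 0.32000.
(Check via u − w = 2F/√(2b): u − w = -38.15500, 2F/√(2b) = -38.15500.)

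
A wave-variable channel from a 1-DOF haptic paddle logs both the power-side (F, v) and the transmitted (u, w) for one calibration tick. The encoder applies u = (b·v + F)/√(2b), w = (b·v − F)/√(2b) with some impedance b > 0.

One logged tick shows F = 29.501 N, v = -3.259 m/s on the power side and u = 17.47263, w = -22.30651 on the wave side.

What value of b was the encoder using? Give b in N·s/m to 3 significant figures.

b = 1.1 N·s/m

u + w = -4.83388;  u + w = √(2b)·v, so √(2b) = -4.83388/(-3.259) = 1.48324.
b = (√(2b))²/2 = 2.20000/2 = 1.10000.
(Check via u − w = 2F/√(2b): u − w = 39.77914, 2F/√(2b) = 39.77913.)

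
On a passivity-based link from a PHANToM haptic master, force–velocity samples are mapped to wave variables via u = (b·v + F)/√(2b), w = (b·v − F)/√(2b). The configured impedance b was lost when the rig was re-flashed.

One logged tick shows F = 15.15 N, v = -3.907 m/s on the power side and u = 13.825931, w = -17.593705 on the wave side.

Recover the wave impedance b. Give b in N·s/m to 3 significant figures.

b = 0.465 N·s/m

u + w = -3.767774;  u + w = √(2b)·v, so √(2b) = -3.767774/(-3.907) = 0.964365.
b = (√(2b))²/2 = 0.930000/2 = 0.465000.
(Check via u − w = 2F/√(2b): u − w = 31.419636, 2F/√(2b) = 31.419639.)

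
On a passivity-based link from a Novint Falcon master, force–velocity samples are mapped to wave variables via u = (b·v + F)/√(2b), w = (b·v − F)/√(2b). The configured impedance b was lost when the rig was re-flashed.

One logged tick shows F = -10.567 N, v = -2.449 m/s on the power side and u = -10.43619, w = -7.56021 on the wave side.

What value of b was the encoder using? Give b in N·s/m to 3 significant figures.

u + w = -17.99640;  u + w = √(2b)·v, so √(2b) = -17.99640/(-2.449) = 7.34847.
b = (√(2b))²/2 = 53.99999/2 = 27.00000.
(Check via u − w = 2F/√(2b): u − w = -2.87598, 2F/√(2b) = -2.87597.)

b = 27 N·s/m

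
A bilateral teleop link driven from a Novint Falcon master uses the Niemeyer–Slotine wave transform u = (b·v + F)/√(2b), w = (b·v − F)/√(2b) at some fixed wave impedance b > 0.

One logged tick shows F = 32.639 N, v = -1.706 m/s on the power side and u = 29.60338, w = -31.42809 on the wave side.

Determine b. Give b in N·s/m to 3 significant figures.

b = 0.572 N·s/m

u + w = -1.8247;  u + w = √(2b)·v, so √(2b) = -1.8247/(-1.706) = 1.0696.
b = (√(2b))²/2 = 1.1440/2 = 0.5720.
(Check via u − w = 2F/√(2b): u − w = 61.0315, 2F/√(2b) = 61.0312.)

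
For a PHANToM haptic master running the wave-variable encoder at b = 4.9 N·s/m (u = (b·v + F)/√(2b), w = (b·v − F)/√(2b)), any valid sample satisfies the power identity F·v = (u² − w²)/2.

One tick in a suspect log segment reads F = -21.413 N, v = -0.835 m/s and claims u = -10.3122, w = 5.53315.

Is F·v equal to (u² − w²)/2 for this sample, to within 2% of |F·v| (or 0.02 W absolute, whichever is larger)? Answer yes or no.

F·v = (-21.413)×(-0.835) = 17.87985 W.
(u² − w²)/2 = (106.34147 − 30.61575)/2 = 37.86286 W.
|Δ| = 19.98300;  2% of max(1, |F·v|) = 0.35760.

no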